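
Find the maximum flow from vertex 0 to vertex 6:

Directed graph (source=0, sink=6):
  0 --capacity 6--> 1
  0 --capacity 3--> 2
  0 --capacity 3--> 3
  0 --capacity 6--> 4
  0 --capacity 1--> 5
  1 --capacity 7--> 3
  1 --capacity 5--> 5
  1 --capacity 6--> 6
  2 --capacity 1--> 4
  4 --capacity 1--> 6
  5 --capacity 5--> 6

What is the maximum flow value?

Computing max flow:
  Flow on (0->1): 6/6
  Flow on (0->2): 1/3
  Flow on (0->5): 1/1
  Flow on (1->6): 6/6
  Flow on (2->4): 1/1
  Flow on (4->6): 1/1
  Flow on (5->6): 1/5
Maximum flow = 8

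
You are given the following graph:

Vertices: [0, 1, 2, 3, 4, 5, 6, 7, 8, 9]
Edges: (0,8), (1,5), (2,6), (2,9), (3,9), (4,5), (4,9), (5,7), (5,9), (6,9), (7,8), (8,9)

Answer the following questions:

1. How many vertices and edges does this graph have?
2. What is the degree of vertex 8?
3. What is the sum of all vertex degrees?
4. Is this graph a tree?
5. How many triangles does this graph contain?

Count: 10 vertices, 12 edges.
Vertex 8 has neighbors [0, 7, 9], degree = 3.
Handshaking lemma: 2 * 12 = 24.
A tree on 10 vertices has 9 edges. This graph has 12 edges (3 extra). Not a tree.
Number of triangles = 2.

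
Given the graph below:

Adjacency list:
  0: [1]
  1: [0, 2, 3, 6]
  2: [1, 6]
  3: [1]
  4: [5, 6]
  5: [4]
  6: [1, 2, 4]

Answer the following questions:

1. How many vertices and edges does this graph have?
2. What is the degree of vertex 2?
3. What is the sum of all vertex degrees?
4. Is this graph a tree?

Count: 7 vertices, 7 edges.
Vertex 2 has neighbors [1, 6], degree = 2.
Handshaking lemma: 2 * 7 = 14.
A tree on 7 vertices has 6 edges. This graph has 7 edges (1 extra). Not a tree.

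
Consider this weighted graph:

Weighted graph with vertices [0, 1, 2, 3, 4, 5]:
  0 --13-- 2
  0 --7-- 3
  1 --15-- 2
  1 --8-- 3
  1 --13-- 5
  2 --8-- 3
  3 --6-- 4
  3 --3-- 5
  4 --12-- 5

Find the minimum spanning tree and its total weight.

Applying Kruskal's algorithm (sort edges by weight, add if no cycle):
  Add (3,5) w=3
  Add (3,4) w=6
  Add (0,3) w=7
  Add (1,3) w=8
  Add (2,3) w=8
  Skip (4,5) w=12 (creates cycle)
  Skip (0,2) w=13 (creates cycle)
  Skip (1,5) w=13 (creates cycle)
  Skip (1,2) w=15 (creates cycle)
MST weight = 32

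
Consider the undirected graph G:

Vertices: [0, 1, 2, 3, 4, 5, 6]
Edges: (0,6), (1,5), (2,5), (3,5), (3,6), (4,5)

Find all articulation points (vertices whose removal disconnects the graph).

An articulation point is a vertex whose removal disconnects the graph.
Articulation points: [3, 5, 6]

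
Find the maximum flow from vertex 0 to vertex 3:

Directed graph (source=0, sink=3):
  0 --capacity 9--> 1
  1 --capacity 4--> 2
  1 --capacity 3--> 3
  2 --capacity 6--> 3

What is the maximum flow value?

Computing max flow:
  Flow on (0->1): 7/9
  Flow on (1->2): 4/4
  Flow on (1->3): 3/3
  Flow on (2->3): 4/6
Maximum flow = 7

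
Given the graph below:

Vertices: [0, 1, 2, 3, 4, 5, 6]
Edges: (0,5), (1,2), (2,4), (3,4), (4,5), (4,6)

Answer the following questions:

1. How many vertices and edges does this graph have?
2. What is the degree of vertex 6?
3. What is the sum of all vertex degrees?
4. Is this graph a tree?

Count: 7 vertices, 6 edges.
Vertex 6 has neighbors [4], degree = 1.
Handshaking lemma: 2 * 6 = 12.
A graph is a tree iff it is connected and has exactly n-1 edges. This graph is connected (all 7 vertices in one component) and has 7-1 = 6 edges. It is a tree.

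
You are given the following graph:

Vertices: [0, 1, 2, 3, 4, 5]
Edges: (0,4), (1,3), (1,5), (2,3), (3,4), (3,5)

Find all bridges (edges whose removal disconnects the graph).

A bridge is an edge whose removal increases the number of connected components.
Bridges found: (0,4), (2,3), (3,4)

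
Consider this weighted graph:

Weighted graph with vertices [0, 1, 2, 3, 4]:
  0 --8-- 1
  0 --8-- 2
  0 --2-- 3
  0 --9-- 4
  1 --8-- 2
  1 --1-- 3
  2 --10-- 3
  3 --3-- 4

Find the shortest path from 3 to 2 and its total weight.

Using Dijkstra's algorithm from vertex 3:
Shortest path: 3 -> 1 -> 2
Total weight: 1 + 8 = 9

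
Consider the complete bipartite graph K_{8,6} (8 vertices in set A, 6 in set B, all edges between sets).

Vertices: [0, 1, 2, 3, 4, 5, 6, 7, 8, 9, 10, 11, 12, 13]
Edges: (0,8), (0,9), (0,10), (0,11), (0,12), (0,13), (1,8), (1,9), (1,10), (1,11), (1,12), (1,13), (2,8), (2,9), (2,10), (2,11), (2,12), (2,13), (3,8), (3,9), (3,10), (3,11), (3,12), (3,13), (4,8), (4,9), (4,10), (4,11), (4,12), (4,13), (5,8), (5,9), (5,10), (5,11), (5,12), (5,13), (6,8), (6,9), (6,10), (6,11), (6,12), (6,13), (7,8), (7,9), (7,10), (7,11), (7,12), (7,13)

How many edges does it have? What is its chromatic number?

K_{8,6} has 8 * 6 = 48 edges.
Bipartite graphs have chromatic number 2 (color each partition differently).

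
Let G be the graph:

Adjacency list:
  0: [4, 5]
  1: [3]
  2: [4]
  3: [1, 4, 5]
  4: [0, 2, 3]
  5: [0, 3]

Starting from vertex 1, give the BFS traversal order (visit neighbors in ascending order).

BFS from vertex 1 (neighbors processed in ascending order):
Visit order: 1, 3, 4, 5, 0, 2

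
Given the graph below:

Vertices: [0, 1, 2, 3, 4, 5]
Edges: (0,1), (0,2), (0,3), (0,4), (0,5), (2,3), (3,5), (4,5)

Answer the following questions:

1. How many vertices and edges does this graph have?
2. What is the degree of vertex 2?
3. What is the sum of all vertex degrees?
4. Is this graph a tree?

Count: 6 vertices, 8 edges.
Vertex 2 has neighbors [0, 3], degree = 2.
Handshaking lemma: 2 * 8 = 16.
A tree on 6 vertices has 5 edges. This graph has 8 edges (3 extra). Not a tree.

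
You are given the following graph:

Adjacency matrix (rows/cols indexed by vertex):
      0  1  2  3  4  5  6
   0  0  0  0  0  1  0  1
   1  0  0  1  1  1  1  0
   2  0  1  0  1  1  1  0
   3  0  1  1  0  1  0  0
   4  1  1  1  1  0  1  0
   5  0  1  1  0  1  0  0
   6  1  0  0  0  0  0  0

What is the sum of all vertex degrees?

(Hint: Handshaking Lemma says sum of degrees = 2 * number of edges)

Count edges: 11 edges.
By Handshaking Lemma: sum of degrees = 2 * 11 = 22.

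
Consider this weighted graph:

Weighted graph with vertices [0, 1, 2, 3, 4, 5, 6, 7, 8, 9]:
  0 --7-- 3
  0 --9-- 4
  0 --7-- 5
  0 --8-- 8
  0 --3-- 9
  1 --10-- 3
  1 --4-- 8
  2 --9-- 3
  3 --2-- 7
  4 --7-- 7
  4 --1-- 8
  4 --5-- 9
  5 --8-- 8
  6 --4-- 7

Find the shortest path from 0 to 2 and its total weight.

Using Dijkstra's algorithm from vertex 0:
Shortest path: 0 -> 3 -> 2
Total weight: 7 + 9 = 16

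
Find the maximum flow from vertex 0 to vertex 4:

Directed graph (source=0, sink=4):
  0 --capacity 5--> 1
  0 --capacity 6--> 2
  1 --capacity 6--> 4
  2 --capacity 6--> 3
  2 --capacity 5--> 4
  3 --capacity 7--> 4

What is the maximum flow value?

Computing max flow:
  Flow on (0->1): 5/5
  Flow on (0->2): 6/6
  Flow on (1->4): 5/6
  Flow on (2->3): 1/6
  Flow on (2->4): 5/5
  Flow on (3->4): 1/7
Maximum flow = 11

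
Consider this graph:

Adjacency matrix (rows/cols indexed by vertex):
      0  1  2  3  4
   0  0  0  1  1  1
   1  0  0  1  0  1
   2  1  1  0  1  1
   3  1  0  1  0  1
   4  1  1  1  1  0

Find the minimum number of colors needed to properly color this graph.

The graph has a maximum clique of size 4 (lower bound on chromatic number).
A valid 4-coloring: {0: 2, 1: 2, 2: 0, 3: 3, 4: 1}.
Chromatic number = 4.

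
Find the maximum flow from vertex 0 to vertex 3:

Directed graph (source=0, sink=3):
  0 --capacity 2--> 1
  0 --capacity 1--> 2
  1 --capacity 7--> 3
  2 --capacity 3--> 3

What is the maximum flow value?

Computing max flow:
  Flow on (0->1): 2/2
  Flow on (0->2): 1/1
  Flow on (1->3): 2/7
  Flow on (2->3): 1/3
Maximum flow = 3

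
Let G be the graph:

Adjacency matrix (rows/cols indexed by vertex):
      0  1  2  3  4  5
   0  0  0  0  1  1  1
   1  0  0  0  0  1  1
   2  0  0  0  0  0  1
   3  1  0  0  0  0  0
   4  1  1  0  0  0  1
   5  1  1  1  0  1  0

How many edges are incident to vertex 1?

Vertex 1 has neighbors [4, 5], so deg(1) = 2.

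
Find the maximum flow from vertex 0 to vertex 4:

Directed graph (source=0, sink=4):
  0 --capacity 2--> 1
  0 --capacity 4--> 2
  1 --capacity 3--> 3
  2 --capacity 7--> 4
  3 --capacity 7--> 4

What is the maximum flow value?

Computing max flow:
  Flow on (0->1): 2/2
  Flow on (0->2): 4/4
  Flow on (1->3): 2/3
  Flow on (2->4): 4/7
  Flow on (3->4): 2/7
Maximum flow = 6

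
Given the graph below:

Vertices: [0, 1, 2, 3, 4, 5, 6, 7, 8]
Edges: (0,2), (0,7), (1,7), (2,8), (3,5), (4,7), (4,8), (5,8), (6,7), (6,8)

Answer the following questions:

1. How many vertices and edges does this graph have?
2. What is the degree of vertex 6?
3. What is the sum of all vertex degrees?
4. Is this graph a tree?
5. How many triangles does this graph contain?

Count: 9 vertices, 10 edges.
Vertex 6 has neighbors [7, 8], degree = 2.
Handshaking lemma: 2 * 10 = 20.
A tree on 9 vertices has 8 edges. This graph has 10 edges (2 extra). Not a tree.
Number of triangles = 0.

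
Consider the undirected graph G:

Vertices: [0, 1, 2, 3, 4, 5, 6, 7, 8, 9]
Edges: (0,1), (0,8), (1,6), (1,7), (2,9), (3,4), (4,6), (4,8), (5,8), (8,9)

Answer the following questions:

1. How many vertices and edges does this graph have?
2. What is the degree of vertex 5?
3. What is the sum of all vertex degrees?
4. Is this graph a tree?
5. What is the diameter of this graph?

Count: 10 vertices, 10 edges.
Vertex 5 has neighbors [8], degree = 1.
Handshaking lemma: 2 * 10 = 20.
A tree on 10 vertices has 9 edges. This graph has 10 edges (1 extra). Not a tree.
Diameter (longest shortest path) = 5.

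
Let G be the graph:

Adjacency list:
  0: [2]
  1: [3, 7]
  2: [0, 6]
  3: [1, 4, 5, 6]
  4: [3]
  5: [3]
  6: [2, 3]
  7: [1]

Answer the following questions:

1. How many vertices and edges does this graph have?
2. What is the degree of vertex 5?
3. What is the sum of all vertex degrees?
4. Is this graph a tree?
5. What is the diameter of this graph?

Count: 8 vertices, 7 edges.
Vertex 5 has neighbors [3], degree = 1.
Handshaking lemma: 2 * 7 = 14.
A graph is a tree iff it is connected and has exactly n-1 edges. This graph is connected (all 8 vertices in one component) and has 8-1 = 7 edges. It is a tree.
Diameter (longest shortest path) = 5.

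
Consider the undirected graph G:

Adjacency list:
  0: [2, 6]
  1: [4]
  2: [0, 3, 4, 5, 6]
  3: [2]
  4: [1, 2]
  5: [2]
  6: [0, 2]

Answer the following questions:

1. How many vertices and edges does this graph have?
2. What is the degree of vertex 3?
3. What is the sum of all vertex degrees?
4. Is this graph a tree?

Count: 7 vertices, 7 edges.
Vertex 3 has neighbors [2], degree = 1.
Handshaking lemma: 2 * 7 = 14.
A tree on 7 vertices has 6 edges. This graph has 7 edges (1 extra). Not a tree.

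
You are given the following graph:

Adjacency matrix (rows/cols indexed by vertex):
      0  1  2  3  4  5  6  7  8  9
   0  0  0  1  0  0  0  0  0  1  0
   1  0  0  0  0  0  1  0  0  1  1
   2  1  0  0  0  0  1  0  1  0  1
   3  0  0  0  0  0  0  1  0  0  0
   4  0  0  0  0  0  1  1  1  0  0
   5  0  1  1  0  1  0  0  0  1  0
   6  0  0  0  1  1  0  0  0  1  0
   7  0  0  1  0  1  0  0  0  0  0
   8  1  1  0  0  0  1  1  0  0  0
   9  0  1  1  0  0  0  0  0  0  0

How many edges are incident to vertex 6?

Vertex 6 has neighbors [3, 4, 8], so deg(6) = 3.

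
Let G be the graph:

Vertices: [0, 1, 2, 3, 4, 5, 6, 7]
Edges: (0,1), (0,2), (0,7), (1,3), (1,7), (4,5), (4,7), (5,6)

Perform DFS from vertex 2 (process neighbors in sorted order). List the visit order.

DFS from vertex 2 (neighbors processed in ascending order):
Visit order: 2, 0, 1, 3, 7, 4, 5, 6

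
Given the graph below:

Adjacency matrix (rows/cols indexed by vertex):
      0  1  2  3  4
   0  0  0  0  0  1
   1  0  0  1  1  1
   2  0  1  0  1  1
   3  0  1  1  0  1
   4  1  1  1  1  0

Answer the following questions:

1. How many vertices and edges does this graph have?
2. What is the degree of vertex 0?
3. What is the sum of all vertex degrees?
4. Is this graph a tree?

Count: 5 vertices, 7 edges.
Vertex 0 has neighbors [4], degree = 1.
Handshaking lemma: 2 * 7 = 14.
A tree on 5 vertices has 4 edges. This graph has 7 edges (3 extra). Not a tree.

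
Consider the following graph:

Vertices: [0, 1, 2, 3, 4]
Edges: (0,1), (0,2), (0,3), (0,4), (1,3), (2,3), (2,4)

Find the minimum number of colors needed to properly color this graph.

The graph has a maximum clique of size 3 (lower bound on chromatic number).
A valid 3-coloring: {0: 0, 1: 1, 2: 1, 3: 2, 4: 2}.
Chromatic number = 3.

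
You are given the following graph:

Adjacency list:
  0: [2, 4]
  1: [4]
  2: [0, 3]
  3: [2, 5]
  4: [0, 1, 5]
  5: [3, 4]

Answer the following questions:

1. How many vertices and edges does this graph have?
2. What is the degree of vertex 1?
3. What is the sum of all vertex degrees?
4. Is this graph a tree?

Count: 6 vertices, 6 edges.
Vertex 1 has neighbors [4], degree = 1.
Handshaking lemma: 2 * 6 = 12.
A tree on 6 vertices has 5 edges. This graph has 6 edges (1 extra). Not a tree.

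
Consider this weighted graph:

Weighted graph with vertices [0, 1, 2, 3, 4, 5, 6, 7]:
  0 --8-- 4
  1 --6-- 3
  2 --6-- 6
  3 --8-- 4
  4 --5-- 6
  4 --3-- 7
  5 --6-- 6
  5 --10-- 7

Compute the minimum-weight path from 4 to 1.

Using Dijkstra's algorithm from vertex 4:
Shortest path: 4 -> 3 -> 1
Total weight: 8 + 6 = 14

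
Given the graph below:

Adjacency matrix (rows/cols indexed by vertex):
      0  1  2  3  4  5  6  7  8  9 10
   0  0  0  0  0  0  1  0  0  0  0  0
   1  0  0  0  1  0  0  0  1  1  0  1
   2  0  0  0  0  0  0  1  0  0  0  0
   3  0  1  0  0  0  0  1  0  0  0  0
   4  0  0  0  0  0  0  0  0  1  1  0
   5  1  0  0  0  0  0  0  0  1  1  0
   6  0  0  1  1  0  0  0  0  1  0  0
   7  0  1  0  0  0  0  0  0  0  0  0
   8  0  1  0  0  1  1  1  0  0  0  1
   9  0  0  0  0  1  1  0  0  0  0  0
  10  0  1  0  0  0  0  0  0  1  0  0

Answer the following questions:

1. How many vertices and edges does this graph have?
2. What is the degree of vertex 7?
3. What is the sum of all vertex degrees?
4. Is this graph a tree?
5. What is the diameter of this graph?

Count: 11 vertices, 13 edges.
Vertex 7 has neighbors [1], degree = 1.
Handshaking lemma: 2 * 13 = 26.
A tree on 11 vertices has 10 edges. This graph has 13 edges (3 extra). Not a tree.
Diameter (longest shortest path) = 4.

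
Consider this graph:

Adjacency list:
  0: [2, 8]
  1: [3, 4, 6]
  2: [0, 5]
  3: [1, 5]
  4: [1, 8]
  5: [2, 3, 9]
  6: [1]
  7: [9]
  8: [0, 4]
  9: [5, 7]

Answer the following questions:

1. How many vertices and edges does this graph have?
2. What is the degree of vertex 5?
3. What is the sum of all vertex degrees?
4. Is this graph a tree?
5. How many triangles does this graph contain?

Count: 10 vertices, 10 edges.
Vertex 5 has neighbors [2, 3, 9], degree = 3.
Handshaking lemma: 2 * 10 = 20.
A tree on 10 vertices has 9 edges. This graph has 10 edges (1 extra). Not a tree.
Number of triangles = 0.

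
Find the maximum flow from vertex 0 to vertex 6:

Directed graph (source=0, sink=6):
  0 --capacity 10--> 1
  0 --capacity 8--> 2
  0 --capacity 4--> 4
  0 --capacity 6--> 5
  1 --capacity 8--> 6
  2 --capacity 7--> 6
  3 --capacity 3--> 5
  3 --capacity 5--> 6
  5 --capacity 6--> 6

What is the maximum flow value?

Computing max flow:
  Flow on (0->1): 8/10
  Flow on (0->2): 7/8
  Flow on (0->5): 6/6
  Flow on (1->6): 8/8
  Flow on (2->6): 7/7
  Flow on (5->6): 6/6
Maximum flow = 21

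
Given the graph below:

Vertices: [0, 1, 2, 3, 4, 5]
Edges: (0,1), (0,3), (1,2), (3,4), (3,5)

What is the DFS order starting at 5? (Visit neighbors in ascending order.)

DFS from vertex 5 (neighbors processed in ascending order):
Visit order: 5, 3, 0, 1, 2, 4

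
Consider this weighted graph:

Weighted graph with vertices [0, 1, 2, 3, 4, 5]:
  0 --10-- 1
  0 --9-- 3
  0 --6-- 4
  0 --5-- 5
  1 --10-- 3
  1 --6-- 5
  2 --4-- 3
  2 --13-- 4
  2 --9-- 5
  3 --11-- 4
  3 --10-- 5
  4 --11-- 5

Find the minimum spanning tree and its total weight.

Applying Kruskal's algorithm (sort edges by weight, add if no cycle):
  Add (2,3) w=4
  Add (0,5) w=5
  Add (0,4) w=6
  Add (1,5) w=6
  Add (0,3) w=9
  Skip (2,5) w=9 (creates cycle)
  Skip (0,1) w=10 (creates cycle)
  Skip (1,3) w=10 (creates cycle)
  Skip (3,5) w=10 (creates cycle)
  Skip (3,4) w=11 (creates cycle)
  Skip (4,5) w=11 (creates cycle)
  Skip (2,4) w=13 (creates cycle)
MST weight = 30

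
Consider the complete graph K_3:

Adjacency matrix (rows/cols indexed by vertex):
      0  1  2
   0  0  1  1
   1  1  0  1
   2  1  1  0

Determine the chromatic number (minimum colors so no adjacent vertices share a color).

In K_3, every vertex is adjacent to every other vertex.
Each vertex needs a unique color.
Chromatic number = 3.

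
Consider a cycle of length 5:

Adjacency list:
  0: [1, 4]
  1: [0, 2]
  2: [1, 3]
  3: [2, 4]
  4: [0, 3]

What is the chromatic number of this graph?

This is an odd cycle (C_5). Odd cycles are not bipartite (any 2-coloring forces two adjacent vertices to match), and 3 colors suffice.
Chromatic number = 3.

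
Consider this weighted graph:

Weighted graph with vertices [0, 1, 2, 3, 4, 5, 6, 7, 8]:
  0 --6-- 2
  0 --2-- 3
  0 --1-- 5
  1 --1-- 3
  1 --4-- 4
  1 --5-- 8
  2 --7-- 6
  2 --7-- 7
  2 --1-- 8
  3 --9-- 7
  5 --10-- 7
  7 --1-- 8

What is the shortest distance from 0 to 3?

Using Dijkstra's algorithm from vertex 0:
Shortest path: 0 -> 3
Total weight: 2 = 2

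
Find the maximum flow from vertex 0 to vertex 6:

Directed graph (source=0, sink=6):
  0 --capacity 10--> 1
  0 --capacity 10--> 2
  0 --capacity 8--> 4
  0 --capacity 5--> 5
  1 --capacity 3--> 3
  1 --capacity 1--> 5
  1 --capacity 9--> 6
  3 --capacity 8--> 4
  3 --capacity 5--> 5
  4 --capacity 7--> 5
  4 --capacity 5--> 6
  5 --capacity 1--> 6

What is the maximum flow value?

Computing max flow:
  Flow on (0->1): 9/10
  Flow on (0->4): 5/8
  Flow on (0->5): 1/5
  Flow on (1->6): 9/9
  Flow on (4->6): 5/5
  Flow on (5->6): 1/1
Maximum flow = 15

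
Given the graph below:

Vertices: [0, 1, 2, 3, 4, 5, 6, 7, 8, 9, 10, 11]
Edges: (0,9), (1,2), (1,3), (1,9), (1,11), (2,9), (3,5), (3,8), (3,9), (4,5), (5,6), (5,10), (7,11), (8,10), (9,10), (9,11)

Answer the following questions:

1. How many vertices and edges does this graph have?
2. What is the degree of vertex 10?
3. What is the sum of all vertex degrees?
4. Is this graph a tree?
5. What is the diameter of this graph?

Count: 12 vertices, 16 edges.
Vertex 10 has neighbors [5, 8, 9], degree = 3.
Handshaking lemma: 2 * 16 = 32.
A tree on 12 vertices has 11 edges. This graph has 16 edges (5 extra). Not a tree.
Diameter (longest shortest path) = 5.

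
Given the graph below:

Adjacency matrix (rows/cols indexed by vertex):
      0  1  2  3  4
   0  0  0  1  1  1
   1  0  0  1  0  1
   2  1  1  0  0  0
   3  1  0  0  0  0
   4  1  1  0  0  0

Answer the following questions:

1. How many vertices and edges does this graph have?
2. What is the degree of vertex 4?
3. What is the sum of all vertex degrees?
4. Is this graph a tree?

Count: 5 vertices, 5 edges.
Vertex 4 has neighbors [0, 1], degree = 2.
Handshaking lemma: 2 * 5 = 10.
A tree on 5 vertices has 4 edges. This graph has 5 edges (1 extra). Not a tree.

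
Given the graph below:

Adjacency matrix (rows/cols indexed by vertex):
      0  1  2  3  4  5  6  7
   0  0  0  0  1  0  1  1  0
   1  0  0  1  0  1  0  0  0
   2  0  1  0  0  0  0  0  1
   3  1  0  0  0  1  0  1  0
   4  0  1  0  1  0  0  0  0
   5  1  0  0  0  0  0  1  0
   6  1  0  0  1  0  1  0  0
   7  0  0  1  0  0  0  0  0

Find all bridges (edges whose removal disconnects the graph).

A bridge is an edge whose removal increases the number of connected components.
Bridges found: (1,2), (1,4), (2,7), (3,4)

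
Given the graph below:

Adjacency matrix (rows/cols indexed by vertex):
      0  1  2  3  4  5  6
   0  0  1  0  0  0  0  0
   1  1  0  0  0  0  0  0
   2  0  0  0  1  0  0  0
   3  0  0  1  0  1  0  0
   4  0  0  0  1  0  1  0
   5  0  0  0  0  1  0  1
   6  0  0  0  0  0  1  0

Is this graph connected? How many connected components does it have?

Checking connectivity: the graph has 2 connected component(s).
Components: [[0, 1], [2, 3, 4, 5, 6]]. The graph is NOT connected.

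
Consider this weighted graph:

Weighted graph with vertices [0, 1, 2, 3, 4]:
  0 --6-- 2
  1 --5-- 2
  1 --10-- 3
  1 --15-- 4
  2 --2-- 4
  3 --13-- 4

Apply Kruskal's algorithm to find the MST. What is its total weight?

Applying Kruskal's algorithm (sort edges by weight, add if no cycle):
  Add (2,4) w=2
  Add (1,2) w=5
  Add (0,2) w=6
  Add (1,3) w=10
  Skip (3,4) w=13 (creates cycle)
  Skip (1,4) w=15 (creates cycle)
MST weight = 23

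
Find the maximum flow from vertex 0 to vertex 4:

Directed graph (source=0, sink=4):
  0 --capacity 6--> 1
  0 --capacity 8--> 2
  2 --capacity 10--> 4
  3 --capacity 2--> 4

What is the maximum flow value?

Computing max flow:
  Flow on (0->2): 8/8
  Flow on (2->4): 8/10
Maximum flow = 8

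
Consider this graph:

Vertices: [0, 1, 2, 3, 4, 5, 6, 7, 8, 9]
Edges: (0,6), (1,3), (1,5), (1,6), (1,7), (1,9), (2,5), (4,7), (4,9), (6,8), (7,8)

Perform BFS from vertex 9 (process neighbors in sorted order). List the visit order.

BFS from vertex 9 (neighbors processed in ascending order):
Visit order: 9, 1, 4, 3, 5, 6, 7, 2, 0, 8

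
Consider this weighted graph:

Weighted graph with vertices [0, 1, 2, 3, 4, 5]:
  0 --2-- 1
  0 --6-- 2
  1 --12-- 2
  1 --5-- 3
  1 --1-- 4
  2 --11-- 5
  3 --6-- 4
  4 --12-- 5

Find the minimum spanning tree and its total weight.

Applying Kruskal's algorithm (sort edges by weight, add if no cycle):
  Add (1,4) w=1
  Add (0,1) w=2
  Add (1,3) w=5
  Add (0,2) w=6
  Skip (3,4) w=6 (creates cycle)
  Add (2,5) w=11
  Skip (1,2) w=12 (creates cycle)
  Skip (4,5) w=12 (creates cycle)
MST weight = 25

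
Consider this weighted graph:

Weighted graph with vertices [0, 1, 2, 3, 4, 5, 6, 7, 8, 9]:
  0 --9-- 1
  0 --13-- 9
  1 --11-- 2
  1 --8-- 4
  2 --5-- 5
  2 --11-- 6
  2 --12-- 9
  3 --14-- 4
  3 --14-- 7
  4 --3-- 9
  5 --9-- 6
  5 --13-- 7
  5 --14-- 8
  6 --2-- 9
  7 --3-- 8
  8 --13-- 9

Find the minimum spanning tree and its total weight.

Applying Kruskal's algorithm (sort edges by weight, add if no cycle):
  Add (6,9) w=2
  Add (4,9) w=3
  Add (7,8) w=3
  Add (2,5) w=5
  Add (1,4) w=8
  Add (0,1) w=9
  Add (5,6) w=9
  Skip (1,2) w=11 (creates cycle)
  Skip (2,6) w=11 (creates cycle)
  Skip (2,9) w=12 (creates cycle)
  Skip (0,9) w=13 (creates cycle)
  Add (5,7) w=13
  Skip (8,9) w=13 (creates cycle)
  Add (3,7) w=14
  Skip (3,4) w=14 (creates cycle)
  Skip (5,8) w=14 (creates cycle)
MST weight = 66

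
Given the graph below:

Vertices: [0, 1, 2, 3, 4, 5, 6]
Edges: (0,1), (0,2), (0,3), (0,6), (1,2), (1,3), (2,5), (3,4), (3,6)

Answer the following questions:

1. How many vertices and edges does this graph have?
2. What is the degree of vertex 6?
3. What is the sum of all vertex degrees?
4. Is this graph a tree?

Count: 7 vertices, 9 edges.
Vertex 6 has neighbors [0, 3], degree = 2.
Handshaking lemma: 2 * 9 = 18.
A tree on 7 vertices has 6 edges. This graph has 9 edges (3 extra). Not a tree.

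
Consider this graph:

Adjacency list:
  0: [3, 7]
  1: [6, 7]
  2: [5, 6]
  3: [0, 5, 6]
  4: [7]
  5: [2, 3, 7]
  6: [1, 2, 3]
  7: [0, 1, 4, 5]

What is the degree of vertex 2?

Vertex 2 has neighbors [5, 6], so deg(2) = 2.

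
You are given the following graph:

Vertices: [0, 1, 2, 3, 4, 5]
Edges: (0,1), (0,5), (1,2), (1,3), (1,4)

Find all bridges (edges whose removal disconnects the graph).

A bridge is an edge whose removal increases the number of connected components.
Bridges found: (0,1), (0,5), (1,2), (1,3), (1,4)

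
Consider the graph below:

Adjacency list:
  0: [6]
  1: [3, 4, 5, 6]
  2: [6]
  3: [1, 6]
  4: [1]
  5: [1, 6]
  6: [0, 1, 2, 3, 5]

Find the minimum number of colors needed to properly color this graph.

The graph has a maximum clique of size 3 (lower bound on chromatic number).
A valid 3-coloring: {0: 1, 1: 1, 2: 1, 3: 2, 4: 0, 5: 2, 6: 0}.
Chromatic number = 3.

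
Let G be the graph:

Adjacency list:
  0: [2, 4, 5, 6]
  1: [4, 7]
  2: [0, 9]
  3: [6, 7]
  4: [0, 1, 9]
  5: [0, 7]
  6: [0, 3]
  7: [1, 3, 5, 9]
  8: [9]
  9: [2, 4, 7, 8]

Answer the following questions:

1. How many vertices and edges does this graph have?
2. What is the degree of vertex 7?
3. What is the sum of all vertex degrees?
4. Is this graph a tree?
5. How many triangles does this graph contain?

Count: 10 vertices, 13 edges.
Vertex 7 has neighbors [1, 3, 5, 9], degree = 4.
Handshaking lemma: 2 * 13 = 26.
A tree on 10 vertices has 9 edges. This graph has 13 edges (4 extra). Not a tree.
Number of triangles = 0.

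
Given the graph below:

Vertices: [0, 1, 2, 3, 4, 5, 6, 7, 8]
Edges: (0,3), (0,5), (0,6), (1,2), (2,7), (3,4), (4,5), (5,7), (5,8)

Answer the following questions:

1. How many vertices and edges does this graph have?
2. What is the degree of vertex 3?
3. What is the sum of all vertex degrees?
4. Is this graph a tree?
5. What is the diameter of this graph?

Count: 9 vertices, 9 edges.
Vertex 3 has neighbors [0, 4], degree = 2.
Handshaking lemma: 2 * 9 = 18.
A tree on 9 vertices has 8 edges. This graph has 9 edges (1 extra). Not a tree.
Diameter (longest shortest path) = 5.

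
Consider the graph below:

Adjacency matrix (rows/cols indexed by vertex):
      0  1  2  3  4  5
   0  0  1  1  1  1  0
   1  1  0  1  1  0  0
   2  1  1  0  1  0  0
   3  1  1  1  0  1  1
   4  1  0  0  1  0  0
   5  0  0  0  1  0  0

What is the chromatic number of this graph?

The graph has a maximum clique of size 4 (lower bound on chromatic number).
A valid 4-coloring: {0: 1, 1: 2, 2: 3, 3: 0, 4: 2, 5: 1}.
Chromatic number = 4.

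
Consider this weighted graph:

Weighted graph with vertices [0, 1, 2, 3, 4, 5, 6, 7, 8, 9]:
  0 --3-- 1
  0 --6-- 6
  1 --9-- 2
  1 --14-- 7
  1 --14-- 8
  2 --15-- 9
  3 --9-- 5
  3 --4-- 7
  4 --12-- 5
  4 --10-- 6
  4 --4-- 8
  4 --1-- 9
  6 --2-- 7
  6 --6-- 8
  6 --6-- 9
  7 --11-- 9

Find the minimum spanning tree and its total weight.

Applying Kruskal's algorithm (sort edges by weight, add if no cycle):
  Add (4,9) w=1
  Add (6,7) w=2
  Add (0,1) w=3
  Add (3,7) w=4
  Add (4,8) w=4
  Add (0,6) w=6
  Add (6,9) w=6
  Skip (6,8) w=6 (creates cycle)
  Add (1,2) w=9
  Add (3,5) w=9
  Skip (4,6) w=10 (creates cycle)
  Skip (7,9) w=11 (creates cycle)
  Skip (4,5) w=12 (creates cycle)
  Skip (1,7) w=14 (creates cycle)
  Skip (1,8) w=14 (creates cycle)
  Skip (2,9) w=15 (creates cycle)
MST weight = 44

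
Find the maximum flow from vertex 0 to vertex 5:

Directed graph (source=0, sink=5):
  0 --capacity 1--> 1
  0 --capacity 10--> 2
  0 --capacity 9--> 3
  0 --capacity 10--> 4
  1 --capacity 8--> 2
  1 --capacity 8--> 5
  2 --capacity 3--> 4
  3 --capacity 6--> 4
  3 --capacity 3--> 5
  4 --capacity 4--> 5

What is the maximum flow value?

Computing max flow:
  Flow on (0->1): 1/1
  Flow on (0->2): 3/10
  Flow on (0->3): 3/9
  Flow on (0->4): 1/10
  Flow on (1->5): 1/8
  Flow on (2->4): 3/3
  Flow on (3->5): 3/3
  Flow on (4->5): 4/4
Maximum flow = 8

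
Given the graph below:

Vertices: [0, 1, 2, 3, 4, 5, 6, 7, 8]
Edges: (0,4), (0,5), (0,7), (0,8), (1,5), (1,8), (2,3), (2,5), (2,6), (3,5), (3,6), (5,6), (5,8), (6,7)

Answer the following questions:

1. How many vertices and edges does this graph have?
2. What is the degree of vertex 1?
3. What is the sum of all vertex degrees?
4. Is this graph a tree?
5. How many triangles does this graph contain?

Count: 9 vertices, 14 edges.
Vertex 1 has neighbors [5, 8], degree = 2.
Handshaking lemma: 2 * 14 = 28.
A tree on 9 vertices has 8 edges. This graph has 14 edges (6 extra). Not a tree.
Number of triangles = 6.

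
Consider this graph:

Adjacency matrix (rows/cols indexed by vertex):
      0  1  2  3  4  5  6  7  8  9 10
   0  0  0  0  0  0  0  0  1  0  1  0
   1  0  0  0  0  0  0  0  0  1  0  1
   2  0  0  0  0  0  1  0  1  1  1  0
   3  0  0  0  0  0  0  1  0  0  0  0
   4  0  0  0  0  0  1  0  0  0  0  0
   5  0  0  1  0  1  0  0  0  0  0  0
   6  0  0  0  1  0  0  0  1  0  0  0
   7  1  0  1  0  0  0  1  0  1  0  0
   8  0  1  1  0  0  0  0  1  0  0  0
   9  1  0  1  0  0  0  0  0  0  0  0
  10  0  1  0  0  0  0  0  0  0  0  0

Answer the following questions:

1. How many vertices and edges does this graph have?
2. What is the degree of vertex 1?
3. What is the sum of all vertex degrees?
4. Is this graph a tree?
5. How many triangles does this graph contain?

Count: 11 vertices, 12 edges.
Vertex 1 has neighbors [8, 10], degree = 2.
Handshaking lemma: 2 * 12 = 24.
A tree on 11 vertices has 10 edges. This graph has 12 edges (2 extra). Not a tree.
Number of triangles = 1.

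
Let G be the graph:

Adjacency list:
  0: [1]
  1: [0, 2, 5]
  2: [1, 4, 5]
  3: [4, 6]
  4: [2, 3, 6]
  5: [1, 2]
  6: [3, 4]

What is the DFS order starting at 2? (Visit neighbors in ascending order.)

DFS from vertex 2 (neighbors processed in ascending order):
Visit order: 2, 1, 0, 5, 4, 3, 6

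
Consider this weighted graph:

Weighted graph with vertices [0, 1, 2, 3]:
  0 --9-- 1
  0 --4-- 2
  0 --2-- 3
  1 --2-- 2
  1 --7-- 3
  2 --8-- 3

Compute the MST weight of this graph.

Applying Kruskal's algorithm (sort edges by weight, add if no cycle):
  Add (0,3) w=2
  Add (1,2) w=2
  Add (0,2) w=4
  Skip (1,3) w=7 (creates cycle)
  Skip (2,3) w=8 (creates cycle)
  Skip (0,1) w=9 (creates cycle)
MST weight = 8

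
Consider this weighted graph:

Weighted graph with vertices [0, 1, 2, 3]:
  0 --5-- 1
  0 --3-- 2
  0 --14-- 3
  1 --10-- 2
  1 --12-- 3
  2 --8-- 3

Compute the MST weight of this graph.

Applying Kruskal's algorithm (sort edges by weight, add if no cycle):
  Add (0,2) w=3
  Add (0,1) w=5
  Add (2,3) w=8
  Skip (1,2) w=10 (creates cycle)
  Skip (1,3) w=12 (creates cycle)
  Skip (0,3) w=14 (creates cycle)
MST weight = 16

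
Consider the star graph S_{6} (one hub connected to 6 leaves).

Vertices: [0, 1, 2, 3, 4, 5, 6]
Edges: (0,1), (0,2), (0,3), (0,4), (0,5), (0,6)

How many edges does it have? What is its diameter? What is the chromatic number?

Star graph S_{6}: the hub connects to all 6 leaves.
Edges = 6.
Diameter = 2 (any leaf to hub is 1, leaf to leaf through hub is 2).
Star graphs are bipartite (hub vs leaves), so chromatic number = 2.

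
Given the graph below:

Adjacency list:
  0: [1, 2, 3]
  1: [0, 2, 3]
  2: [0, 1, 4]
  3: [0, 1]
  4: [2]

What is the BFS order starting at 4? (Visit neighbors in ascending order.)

BFS from vertex 4 (neighbors processed in ascending order):
Visit order: 4, 2, 0, 1, 3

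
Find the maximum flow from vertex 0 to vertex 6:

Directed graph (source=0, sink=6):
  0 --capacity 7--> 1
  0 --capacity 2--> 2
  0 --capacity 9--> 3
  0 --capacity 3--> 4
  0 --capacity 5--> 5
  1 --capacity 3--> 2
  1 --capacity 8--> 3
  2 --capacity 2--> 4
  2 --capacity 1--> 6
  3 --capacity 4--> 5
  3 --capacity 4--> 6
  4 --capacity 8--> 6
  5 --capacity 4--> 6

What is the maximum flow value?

Computing max flow:
  Flow on (0->1): 3/7
  Flow on (0->3): 8/9
  Flow on (0->4): 3/3
  Flow on (1->2): 3/3
  Flow on (2->4): 2/2
  Flow on (2->6): 1/1
  Flow on (3->5): 4/4
  Flow on (3->6): 4/4
  Flow on (4->6): 5/8
  Flow on (5->6): 4/4
Maximum flow = 14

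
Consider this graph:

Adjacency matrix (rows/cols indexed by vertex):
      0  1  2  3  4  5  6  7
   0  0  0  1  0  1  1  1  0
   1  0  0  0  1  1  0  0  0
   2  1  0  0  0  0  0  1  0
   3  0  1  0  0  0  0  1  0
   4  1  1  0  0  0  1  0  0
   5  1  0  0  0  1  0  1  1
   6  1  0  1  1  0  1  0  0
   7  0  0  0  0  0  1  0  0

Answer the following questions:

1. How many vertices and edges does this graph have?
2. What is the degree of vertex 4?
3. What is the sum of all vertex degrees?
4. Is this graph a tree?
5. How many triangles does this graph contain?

Count: 8 vertices, 11 edges.
Vertex 4 has neighbors [0, 1, 5], degree = 3.
Handshaking lemma: 2 * 11 = 22.
A tree on 8 vertices has 7 edges. This graph has 11 edges (4 extra). Not a tree.
Number of triangles = 3.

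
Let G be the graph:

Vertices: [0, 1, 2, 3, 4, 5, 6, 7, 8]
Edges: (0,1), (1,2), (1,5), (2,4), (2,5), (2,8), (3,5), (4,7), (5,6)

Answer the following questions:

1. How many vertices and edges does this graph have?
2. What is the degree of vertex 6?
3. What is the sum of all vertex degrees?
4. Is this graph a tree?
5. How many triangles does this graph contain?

Count: 9 vertices, 9 edges.
Vertex 6 has neighbors [5], degree = 1.
Handshaking lemma: 2 * 9 = 18.
A tree on 9 vertices has 8 edges. This graph has 9 edges (1 extra). Not a tree.
Number of triangles = 1.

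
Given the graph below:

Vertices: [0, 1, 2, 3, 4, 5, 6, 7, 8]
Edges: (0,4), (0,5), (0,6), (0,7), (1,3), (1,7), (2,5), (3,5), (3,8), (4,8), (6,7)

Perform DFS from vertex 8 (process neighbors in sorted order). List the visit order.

DFS from vertex 8 (neighbors processed in ascending order):
Visit order: 8, 3, 1, 7, 0, 4, 5, 2, 6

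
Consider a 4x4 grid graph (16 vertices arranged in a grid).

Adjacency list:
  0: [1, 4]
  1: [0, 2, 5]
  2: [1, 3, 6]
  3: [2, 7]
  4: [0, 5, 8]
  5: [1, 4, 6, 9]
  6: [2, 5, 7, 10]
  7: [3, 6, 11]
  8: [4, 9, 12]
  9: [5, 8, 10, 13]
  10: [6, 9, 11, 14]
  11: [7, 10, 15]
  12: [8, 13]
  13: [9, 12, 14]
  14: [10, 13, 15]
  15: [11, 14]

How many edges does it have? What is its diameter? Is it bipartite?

A 4x4 grid has 12 vertical edges and 12 horizontal edges.
Total edges = 12 + 12 = 24.
Diameter = (4-1) + (4-1) = 6 (corner to opposite corner).
Grid graphs are bipartite (checkerboard coloring).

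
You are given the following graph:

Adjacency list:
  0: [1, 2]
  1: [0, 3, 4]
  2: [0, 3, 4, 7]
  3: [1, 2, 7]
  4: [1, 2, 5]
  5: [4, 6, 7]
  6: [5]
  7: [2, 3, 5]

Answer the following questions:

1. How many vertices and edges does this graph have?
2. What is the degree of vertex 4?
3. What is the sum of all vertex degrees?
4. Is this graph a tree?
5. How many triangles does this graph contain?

Count: 8 vertices, 11 edges.
Vertex 4 has neighbors [1, 2, 5], degree = 3.
Handshaking lemma: 2 * 11 = 22.
A tree on 8 vertices has 7 edges. This graph has 11 edges (4 extra). Not a tree.
Number of triangles = 1.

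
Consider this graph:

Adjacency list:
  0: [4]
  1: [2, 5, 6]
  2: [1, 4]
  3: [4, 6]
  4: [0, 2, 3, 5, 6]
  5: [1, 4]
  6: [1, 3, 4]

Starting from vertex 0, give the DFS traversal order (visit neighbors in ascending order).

DFS from vertex 0 (neighbors processed in ascending order):
Visit order: 0, 4, 2, 1, 5, 6, 3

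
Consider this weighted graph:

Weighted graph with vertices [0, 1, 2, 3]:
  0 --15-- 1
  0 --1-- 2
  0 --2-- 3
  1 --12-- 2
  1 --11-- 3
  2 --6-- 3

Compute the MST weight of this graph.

Applying Kruskal's algorithm (sort edges by weight, add if no cycle):
  Add (0,2) w=1
  Add (0,3) w=2
  Skip (2,3) w=6 (creates cycle)
  Add (1,3) w=11
  Skip (1,2) w=12 (creates cycle)
  Skip (0,1) w=15 (creates cycle)
MST weight = 14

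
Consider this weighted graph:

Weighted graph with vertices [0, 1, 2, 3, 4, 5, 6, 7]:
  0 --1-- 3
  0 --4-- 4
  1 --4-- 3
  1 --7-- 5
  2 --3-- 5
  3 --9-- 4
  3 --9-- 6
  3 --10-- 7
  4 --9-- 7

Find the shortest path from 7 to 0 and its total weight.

Using Dijkstra's algorithm from vertex 7:
Shortest path: 7 -> 3 -> 0
Total weight: 10 + 1 = 11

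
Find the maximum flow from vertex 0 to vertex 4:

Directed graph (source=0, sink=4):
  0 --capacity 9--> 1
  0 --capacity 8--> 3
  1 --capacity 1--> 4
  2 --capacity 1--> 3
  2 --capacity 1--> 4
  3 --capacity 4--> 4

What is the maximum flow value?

Computing max flow:
  Flow on (0->1): 1/9
  Flow on (0->3): 4/8
  Flow on (1->4): 1/1
  Flow on (3->4): 4/4
Maximum flow = 5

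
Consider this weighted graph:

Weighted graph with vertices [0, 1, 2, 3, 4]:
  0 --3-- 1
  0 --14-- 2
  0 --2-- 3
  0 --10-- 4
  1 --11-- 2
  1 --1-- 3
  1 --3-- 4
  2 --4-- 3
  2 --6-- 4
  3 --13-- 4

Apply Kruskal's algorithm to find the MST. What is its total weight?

Applying Kruskal's algorithm (sort edges by weight, add if no cycle):
  Add (1,3) w=1
  Add (0,3) w=2
  Skip (0,1) w=3 (creates cycle)
  Add (1,4) w=3
  Add (2,3) w=4
  Skip (2,4) w=6 (creates cycle)
  Skip (0,4) w=10 (creates cycle)
  Skip (1,2) w=11 (creates cycle)
  Skip (3,4) w=13 (creates cycle)
  Skip (0,2) w=14 (creates cycle)
MST weight = 10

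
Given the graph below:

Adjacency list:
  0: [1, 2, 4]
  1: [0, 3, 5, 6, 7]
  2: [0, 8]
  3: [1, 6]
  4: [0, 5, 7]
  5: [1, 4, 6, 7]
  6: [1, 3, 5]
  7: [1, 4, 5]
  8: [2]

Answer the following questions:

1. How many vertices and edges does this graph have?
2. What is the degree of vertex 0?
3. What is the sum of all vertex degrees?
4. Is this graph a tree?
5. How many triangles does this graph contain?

Count: 9 vertices, 13 edges.
Vertex 0 has neighbors [1, 2, 4], degree = 3.
Handshaking lemma: 2 * 13 = 26.
A tree on 9 vertices has 8 edges. This graph has 13 edges (5 extra). Not a tree.
Number of triangles = 4.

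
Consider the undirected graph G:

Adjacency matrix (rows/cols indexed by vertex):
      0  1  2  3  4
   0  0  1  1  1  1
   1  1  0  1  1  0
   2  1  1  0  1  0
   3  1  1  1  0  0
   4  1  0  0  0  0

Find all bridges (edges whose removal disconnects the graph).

A bridge is an edge whose removal increases the number of connected components.
Bridges found: (0,4)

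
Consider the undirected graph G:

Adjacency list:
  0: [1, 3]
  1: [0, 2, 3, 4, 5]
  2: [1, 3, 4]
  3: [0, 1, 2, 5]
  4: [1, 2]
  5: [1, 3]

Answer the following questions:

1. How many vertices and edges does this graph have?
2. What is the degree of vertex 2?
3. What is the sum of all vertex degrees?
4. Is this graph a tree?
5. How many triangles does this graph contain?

Count: 6 vertices, 9 edges.
Vertex 2 has neighbors [1, 3, 4], degree = 3.
Handshaking lemma: 2 * 9 = 18.
A tree on 6 vertices has 5 edges. This graph has 9 edges (4 extra). Not a tree.
Number of triangles = 4.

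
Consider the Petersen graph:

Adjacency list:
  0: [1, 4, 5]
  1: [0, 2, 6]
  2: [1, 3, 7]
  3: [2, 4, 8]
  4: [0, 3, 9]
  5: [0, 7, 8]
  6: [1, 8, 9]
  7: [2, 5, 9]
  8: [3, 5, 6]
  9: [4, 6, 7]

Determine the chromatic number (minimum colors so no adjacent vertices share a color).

The Petersen graph contains odd cycles (e.g. the outer 5-cycle), so chi >= 3.
A proper 3-coloring exists (it is a well-known 3-chromatic graph).
Chromatic number = 3.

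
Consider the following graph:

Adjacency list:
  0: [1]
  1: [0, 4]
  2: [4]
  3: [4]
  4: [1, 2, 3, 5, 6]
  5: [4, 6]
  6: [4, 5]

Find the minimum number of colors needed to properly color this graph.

The graph has a maximum clique of size 3 (lower bound on chromatic number).
A valid 3-coloring: {0: 0, 1: 1, 2: 1, 3: 1, 4: 0, 5: 1, 6: 2}.
Chromatic number = 3.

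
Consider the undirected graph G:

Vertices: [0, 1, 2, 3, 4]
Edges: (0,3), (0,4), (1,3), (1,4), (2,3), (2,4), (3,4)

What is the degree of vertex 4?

Vertex 4 has neighbors [0, 1, 2, 3], so deg(4) = 4.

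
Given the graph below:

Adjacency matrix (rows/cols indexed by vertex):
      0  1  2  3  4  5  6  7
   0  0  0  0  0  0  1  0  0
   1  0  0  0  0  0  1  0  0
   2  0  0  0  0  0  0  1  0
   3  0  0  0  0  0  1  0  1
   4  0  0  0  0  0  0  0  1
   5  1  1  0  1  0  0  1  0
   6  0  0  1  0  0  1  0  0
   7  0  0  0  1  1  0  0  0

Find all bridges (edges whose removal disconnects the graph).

A bridge is an edge whose removal increases the number of connected components.
Bridges found: (0,5), (1,5), (2,6), (3,5), (3,7), (4,7), (5,6)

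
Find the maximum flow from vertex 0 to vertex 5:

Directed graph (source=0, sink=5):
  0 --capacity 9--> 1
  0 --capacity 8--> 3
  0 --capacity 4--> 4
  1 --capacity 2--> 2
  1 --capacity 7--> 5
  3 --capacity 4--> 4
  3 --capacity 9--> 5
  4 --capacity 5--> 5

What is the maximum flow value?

Computing max flow:
  Flow on (0->1): 7/9
  Flow on (0->3): 8/8
  Flow on (0->4): 4/4
  Flow on (1->5): 7/7
  Flow on (3->5): 8/9
  Flow on (4->5): 4/5
Maximum flow = 19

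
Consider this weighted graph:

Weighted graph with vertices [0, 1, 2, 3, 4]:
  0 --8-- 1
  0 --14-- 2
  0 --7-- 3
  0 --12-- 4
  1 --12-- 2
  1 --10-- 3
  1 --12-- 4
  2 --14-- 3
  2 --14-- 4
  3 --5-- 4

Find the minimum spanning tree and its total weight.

Applying Kruskal's algorithm (sort edges by weight, add if no cycle):
  Add (3,4) w=5
  Add (0,3) w=7
  Add (0,1) w=8
  Skip (1,3) w=10 (creates cycle)
  Skip (0,4) w=12 (creates cycle)
  Add (1,2) w=12
  Skip (1,4) w=12 (creates cycle)
  Skip (0,2) w=14 (creates cycle)
  Skip (2,3) w=14 (creates cycle)
  Skip (2,4) w=14 (creates cycle)
MST weight = 32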